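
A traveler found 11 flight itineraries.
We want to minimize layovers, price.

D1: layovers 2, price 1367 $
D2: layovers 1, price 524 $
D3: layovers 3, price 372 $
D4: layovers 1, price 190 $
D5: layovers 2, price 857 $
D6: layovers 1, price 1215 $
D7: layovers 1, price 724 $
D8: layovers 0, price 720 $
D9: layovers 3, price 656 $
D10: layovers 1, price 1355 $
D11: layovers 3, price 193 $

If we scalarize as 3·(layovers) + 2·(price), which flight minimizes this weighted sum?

D1: 3·2 + 2·1367 = 2740
D2: 3·1 + 2·524 = 1051
D3: 3·3 + 2·372 = 753
D4: 3·1 + 2·190 = 383
D5: 3·2 + 2·857 = 1720
D6: 3·1 + 2·1215 = 2433
D7: 3·1 + 2·724 = 1451
D8: 3·0 + 2·720 = 1440
D9: 3·3 + 2·656 = 1321
D10: 3·1 + 2·1355 = 2713
D11: 3·3 + 2·193 = 395
Lowest: D4 at 383.

D4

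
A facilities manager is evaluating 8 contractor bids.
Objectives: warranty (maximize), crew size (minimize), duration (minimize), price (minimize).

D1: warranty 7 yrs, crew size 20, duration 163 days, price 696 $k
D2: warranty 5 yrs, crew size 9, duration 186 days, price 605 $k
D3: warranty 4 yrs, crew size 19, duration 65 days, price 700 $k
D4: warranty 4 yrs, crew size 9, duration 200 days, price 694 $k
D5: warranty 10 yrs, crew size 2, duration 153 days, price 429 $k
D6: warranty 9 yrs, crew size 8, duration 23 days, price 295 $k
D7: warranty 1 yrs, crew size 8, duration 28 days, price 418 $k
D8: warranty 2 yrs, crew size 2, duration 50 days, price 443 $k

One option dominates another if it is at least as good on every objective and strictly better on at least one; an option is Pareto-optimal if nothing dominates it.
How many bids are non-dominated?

D1: dominated by D5 (warranty 10≥7, crew size 2≤20, duration 153≤163, price 429≤696).
D2: dominated by D5 (warranty 10≥5, crew size 2≤9, duration 153≤186, price 429≤605).
D3: dominated by D6 (warranty 9≥4, crew size 8≤19, duration 23≤65, price 295≤700).
D4: dominated by D2 (warranty 5≥4, crew size 9≤9, duration 186≤200, price 605≤694).
D5: not dominated (best warranty).
D6: not dominated (best duration).
D7: dominated by D6 (warranty 9≥1, crew size 8≤8, duration 23≤28, price 295≤418).
D8: not dominated.
Pareto-optimal: D5, D6, D8 → 3.

3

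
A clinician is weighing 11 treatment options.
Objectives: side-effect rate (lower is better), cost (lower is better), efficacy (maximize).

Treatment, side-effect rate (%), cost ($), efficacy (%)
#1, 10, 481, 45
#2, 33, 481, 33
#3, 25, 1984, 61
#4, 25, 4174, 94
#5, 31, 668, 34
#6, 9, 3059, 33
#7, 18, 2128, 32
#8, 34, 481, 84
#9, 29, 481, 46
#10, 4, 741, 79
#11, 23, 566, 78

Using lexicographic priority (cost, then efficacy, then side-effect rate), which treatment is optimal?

First minimize cost: best is 481, kept {#1, #2, #8, #9}.
Then maximize efficacy: best is 84, kept {#8}.

#8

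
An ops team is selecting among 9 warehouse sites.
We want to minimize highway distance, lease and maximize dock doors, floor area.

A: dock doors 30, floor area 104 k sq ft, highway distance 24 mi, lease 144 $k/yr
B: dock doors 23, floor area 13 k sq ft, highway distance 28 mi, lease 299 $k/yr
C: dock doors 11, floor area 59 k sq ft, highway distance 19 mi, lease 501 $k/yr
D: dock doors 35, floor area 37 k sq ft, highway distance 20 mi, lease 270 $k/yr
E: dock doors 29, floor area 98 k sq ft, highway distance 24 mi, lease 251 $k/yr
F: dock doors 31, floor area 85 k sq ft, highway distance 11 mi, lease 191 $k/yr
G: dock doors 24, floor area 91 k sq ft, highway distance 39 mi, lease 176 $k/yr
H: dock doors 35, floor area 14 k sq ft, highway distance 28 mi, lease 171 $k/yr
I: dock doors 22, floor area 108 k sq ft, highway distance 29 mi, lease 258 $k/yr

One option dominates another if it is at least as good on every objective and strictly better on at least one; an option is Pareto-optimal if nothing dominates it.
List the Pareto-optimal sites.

A, D, F, H, I

A: not dominated (best lease).
B: dominated by A (dock doors 30≥23, floor area 104≥13, highway distance 24≤28, lease 144≤299).
C: dominated by F (dock doors 31≥11, floor area 85≥59, highway distance 11≤19, lease 191≤501).
D: not dominated.
E: dominated by A (dock doors 30≥29, floor area 104≥98, highway distance 24≤24, lease 144≤251).
F: not dominated (best highway distance).
G: dominated by A (dock doors 30≥24, floor area 104≥91, highway distance 24≤39, lease 144≤176).
H: not dominated.
I: not dominated (best floor area).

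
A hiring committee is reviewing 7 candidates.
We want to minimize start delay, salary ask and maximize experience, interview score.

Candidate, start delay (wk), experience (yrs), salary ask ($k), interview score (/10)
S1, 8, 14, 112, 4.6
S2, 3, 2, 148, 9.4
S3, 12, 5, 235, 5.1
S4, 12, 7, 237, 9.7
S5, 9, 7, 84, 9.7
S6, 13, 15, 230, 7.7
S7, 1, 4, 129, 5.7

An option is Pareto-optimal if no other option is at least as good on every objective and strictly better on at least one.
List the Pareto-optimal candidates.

S1, S2, S5, S6, S7

S1: not dominated.
S2: not dominated.
S3: dominated by S5 (start delay 9≤12, experience 7≥5, salary ask 84≤235, interview score 9.7≥5.1).
S4: dominated by S5 (start delay 9≤12, experience 7≥7, salary ask 84≤237, interview score 9.7≥9.7).
S5: not dominated (best salary ask).
S6: not dominated (best experience).
S7: not dominated (best start delay).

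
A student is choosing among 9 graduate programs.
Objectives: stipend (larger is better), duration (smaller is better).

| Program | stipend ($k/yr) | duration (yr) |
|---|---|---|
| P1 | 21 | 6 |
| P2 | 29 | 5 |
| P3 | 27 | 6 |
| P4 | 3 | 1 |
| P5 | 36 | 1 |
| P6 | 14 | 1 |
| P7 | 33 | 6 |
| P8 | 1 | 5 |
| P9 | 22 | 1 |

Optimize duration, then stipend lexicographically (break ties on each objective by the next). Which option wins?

First minimize duration: best is 1, kept {P4, P5, P6, P9}.
Then maximize stipend: best is 36, kept {P5}.

P5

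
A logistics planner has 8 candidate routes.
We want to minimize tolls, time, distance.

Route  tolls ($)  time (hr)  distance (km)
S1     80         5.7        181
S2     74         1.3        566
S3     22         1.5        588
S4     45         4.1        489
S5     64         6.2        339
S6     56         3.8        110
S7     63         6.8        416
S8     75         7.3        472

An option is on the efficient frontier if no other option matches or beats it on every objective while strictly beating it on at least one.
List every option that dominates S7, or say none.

S6

S6: tolls 56≤63, time 3.8≤6.8, distance 110≤416 — dominates S7.
Others (S1, S2, S3, S4, S5, S8) are each worse than S7 on at least one objective.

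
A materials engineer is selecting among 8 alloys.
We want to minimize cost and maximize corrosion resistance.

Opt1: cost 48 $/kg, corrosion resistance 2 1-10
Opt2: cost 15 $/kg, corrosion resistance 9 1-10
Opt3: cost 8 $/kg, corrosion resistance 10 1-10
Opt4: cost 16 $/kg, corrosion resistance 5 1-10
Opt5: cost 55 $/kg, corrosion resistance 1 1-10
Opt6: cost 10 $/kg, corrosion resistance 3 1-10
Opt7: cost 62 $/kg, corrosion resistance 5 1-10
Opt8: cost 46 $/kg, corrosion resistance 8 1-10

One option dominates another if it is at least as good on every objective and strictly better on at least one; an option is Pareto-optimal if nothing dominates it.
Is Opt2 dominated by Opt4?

No

Opt4 vs Opt2: Opt4 is worse on cost (16 vs 15), so it does not dominate Opt2.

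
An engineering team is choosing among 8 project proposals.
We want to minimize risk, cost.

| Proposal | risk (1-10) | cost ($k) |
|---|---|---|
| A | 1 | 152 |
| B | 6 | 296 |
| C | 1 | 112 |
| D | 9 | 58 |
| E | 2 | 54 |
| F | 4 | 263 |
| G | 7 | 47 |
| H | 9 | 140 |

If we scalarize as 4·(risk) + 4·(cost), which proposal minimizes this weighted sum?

A: 4·1 + 4·152 = 612
B: 4·6 + 4·296 = 1208
C: 4·1 + 4·112 = 452
D: 4·9 + 4·58 = 268
E: 4·2 + 4·54 = 224
F: 4·4 + 4·263 = 1068
G: 4·7 + 4·47 = 216
H: 4·9 + 4·140 = 596
Lowest: G at 216.

G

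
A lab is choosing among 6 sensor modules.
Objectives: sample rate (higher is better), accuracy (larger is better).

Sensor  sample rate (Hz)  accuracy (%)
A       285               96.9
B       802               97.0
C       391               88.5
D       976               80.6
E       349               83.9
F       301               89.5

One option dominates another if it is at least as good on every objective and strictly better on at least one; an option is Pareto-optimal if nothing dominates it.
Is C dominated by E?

No

E vs C: E is worse on sample rate (349 vs 391), so it does not dominate C.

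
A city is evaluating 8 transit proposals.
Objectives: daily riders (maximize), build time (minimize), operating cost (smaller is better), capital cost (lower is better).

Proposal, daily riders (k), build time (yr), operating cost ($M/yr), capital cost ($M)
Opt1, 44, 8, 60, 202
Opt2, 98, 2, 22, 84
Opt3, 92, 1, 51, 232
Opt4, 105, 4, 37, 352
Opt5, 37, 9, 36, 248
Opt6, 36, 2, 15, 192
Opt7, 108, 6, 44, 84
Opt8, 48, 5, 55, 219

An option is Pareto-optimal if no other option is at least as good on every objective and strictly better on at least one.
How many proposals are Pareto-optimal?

5

Opt1: dominated by Opt2 (daily riders 98≥44, build time 2≤8, operating cost 22≤60, capital cost 84≤202).
Opt2: not dominated.
Opt3: not dominated (best build time).
Opt4: not dominated.
Opt5: dominated by Opt2 (daily riders 98≥37, build time 2≤9, operating cost 22≤36, capital cost 84≤248).
Opt6: not dominated (best operating cost).
Opt7: not dominated (best daily riders).
Opt8: dominated by Opt2 (daily riders 98≥48, build time 2≤5, operating cost 22≤55, capital cost 84≤219).
Pareto-optimal: Opt2, Opt3, Opt4, Opt6, Opt7 → 5.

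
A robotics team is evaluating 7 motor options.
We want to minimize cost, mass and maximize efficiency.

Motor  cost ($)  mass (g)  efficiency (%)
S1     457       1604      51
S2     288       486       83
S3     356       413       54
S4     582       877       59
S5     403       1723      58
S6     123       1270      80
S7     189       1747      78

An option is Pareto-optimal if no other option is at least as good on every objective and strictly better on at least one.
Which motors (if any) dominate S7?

S6: cost 123≤189, mass 1270≤1747, efficiency 80≥78 — dominates S7.
Others (S1, S2, S3, S4, S5) are each worse than S7 on at least one objective.

S6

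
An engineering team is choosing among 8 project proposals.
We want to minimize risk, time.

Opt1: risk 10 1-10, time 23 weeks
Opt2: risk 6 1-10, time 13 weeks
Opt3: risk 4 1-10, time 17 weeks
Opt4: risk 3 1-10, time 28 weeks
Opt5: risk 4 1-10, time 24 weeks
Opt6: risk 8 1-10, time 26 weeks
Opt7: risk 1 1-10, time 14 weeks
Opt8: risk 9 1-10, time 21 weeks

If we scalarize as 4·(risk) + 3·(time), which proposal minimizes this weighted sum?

Opt7

Opt1: 4·10 + 3·23 = 109
Opt2: 4·6 + 3·13 = 63
Opt3: 4·4 + 3·17 = 67
Opt4: 4·3 + 3·28 = 96
Opt5: 4·4 + 3·24 = 88
Opt6: 4·8 + 3·26 = 110
Opt7: 4·1 + 3·14 = 46
Opt8: 4·9 + 3·21 = 99
Lowest: Opt7 at 46.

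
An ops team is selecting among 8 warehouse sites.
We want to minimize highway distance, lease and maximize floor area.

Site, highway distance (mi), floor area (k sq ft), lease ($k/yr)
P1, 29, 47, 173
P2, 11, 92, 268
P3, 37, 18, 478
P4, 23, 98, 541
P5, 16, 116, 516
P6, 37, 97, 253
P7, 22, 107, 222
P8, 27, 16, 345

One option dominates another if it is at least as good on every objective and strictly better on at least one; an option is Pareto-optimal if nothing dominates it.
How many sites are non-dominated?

P1: not dominated (best lease).
P2: not dominated (best highway distance).
P3: dominated by P1 (highway distance 29≤37, floor area 47≥18, lease 173≤478).
P4: dominated by P5 (highway distance 16≤23, floor area 116≥98, lease 516≤541).
P5: not dominated (best floor area).
P6: dominated by P7 (highway distance 22≤37, floor area 107≥97, lease 222≤253).
P7: not dominated.
P8: dominated by P2 (highway distance 11≤27, floor area 92≥16, lease 268≤345).
Pareto-optimal: P1, P2, P5, P7 → 4.

4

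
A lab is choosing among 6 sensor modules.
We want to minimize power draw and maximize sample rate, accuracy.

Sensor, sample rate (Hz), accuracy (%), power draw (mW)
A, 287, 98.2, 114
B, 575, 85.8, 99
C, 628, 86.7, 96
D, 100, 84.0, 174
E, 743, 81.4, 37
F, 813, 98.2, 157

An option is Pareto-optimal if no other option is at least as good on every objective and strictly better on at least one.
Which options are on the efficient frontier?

A: not dominated.
B: dominated by C (sample rate 628≥575, accuracy 86.7≥85.8, power draw 96≤99).
C: not dominated.
D: dominated by A (sample rate 287≥100, accuracy 98.2≥84.0, power draw 114≤174).
E: not dominated (best power draw).
F: not dominated (best sample rate).

A, C, E, F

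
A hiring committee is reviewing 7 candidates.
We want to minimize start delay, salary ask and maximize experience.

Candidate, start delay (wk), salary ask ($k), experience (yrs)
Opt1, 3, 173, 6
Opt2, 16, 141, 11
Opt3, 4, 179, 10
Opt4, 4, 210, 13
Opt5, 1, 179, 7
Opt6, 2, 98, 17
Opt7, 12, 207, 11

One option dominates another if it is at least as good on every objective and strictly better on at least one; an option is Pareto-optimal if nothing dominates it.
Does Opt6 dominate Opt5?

Opt6 vs Opt5: Opt6 is worse on start delay (2 vs 1), so it does not dominate Opt5.

No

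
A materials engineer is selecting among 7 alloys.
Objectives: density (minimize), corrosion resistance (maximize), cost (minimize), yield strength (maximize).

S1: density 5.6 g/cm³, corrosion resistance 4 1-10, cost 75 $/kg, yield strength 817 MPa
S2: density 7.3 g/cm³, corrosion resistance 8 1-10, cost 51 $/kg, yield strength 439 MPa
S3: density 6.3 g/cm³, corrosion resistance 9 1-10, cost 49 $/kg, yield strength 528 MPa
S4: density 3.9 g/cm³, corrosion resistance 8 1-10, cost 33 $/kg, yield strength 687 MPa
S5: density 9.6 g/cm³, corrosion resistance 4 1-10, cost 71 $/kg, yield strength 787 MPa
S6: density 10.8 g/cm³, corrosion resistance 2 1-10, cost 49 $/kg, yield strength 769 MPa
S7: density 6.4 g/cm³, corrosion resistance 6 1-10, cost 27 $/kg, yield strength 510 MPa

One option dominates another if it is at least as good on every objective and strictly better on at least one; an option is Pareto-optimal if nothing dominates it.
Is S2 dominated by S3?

S3 vs S2: density 6.3≤7.3, corrosion resistance 9≥8, cost 49≤51, yield strength 528≥439 — S3 is at least as good on every objective with at least one strict improvement.

Yes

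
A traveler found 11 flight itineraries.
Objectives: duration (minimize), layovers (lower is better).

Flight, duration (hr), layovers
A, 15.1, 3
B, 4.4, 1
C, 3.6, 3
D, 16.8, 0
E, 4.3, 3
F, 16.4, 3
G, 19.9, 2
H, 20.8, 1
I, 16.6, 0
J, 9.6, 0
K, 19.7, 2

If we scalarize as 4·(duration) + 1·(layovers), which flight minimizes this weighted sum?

C

A: 4·15.1 + 1·3 = 63.4
B: 4·4.4 + 1·1 = 18.6
C: 4·3.6 + 1·3 = 17.4
D: 4·16.8 + 1·0 = 67.2
E: 4·4.3 + 1·3 = 20.2
F: 4·16.4 + 1·3 = 68.6
G: 4·19.9 + 1·2 = 81.6
H: 4·20.8 + 1·1 = 84.2
I: 4·16.6 + 1·0 = 66.4
J: 4·9.6 + 1·0 = 38.4
K: 4·19.7 + 1·2 = 80.8
Lowest: C at 17.4.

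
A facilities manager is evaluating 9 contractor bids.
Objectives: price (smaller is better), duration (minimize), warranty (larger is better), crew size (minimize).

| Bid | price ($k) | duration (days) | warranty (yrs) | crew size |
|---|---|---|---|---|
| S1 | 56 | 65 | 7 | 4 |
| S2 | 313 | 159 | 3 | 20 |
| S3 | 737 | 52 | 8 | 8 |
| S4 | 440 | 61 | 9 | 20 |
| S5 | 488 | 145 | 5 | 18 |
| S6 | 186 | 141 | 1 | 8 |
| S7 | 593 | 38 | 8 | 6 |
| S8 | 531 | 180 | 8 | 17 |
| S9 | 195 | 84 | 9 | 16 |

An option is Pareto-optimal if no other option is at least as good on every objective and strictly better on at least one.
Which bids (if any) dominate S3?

S7

S7: price 593≤737, duration 38≤52, warranty 8≥8, crew size 6≤8 — dominates S3.
Others (S1, S2, S4, S5, S6, S8, S9) are each worse than S3 on at least one objective.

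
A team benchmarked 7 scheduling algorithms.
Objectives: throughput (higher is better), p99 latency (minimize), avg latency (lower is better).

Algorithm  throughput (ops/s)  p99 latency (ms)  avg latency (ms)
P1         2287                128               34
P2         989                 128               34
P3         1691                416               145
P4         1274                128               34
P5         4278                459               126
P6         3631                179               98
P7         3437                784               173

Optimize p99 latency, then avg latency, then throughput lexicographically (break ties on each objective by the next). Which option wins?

First minimize p99 latency: best is 128, kept {P1, P2, P4}.
Then minimize avg latency: best is 34, kept {P1, P2, P4}.
Then maximize throughput: best is 2287, kept {P1}.

P1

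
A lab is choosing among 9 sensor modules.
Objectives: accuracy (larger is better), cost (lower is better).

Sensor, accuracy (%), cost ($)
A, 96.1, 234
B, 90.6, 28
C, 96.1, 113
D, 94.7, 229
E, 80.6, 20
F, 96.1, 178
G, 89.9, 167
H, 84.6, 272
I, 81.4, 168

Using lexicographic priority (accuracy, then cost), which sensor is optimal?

First maximize accuracy: best is 96.1, kept {A, C, F}.
Then minimize cost: best is 113, kept {C}.

C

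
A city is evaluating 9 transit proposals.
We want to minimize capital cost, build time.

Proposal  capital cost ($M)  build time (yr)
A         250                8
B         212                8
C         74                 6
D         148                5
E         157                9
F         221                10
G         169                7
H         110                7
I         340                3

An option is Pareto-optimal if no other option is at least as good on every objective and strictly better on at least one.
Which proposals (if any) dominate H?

C

C: capital cost 74≤110, build time 6≤7 — dominates H.
Others (A, B, D, E, F, G, I) are each worse than H on at least one objective.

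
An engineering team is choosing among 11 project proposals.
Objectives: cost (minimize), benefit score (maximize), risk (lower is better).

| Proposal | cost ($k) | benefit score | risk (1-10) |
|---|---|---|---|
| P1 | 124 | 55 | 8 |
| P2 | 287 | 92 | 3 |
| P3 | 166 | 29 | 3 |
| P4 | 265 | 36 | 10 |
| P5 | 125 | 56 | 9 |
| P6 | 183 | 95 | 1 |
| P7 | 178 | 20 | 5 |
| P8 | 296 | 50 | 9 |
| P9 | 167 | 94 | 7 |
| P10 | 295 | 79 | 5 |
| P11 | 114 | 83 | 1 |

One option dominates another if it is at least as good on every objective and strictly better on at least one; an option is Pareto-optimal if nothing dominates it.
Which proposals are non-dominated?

P1: dominated by P11 (cost 114≤124, benefit score 83≥55, risk 1≤8).
P2: dominated by P6 (cost 183≤287, benefit score 95≥92, risk 1≤3).
P3: dominated by P11 (cost 114≤166, benefit score 83≥29, risk 1≤3).
P4: dominated by P1 (cost 124≤265, benefit score 55≥36, risk 8≤10).
P5: dominated by P11 (cost 114≤125, benefit score 83≥56, risk 1≤9).
P6: not dominated (best benefit score).
P7: dominated by P3 (cost 166≤178, benefit score 29≥20, risk 3≤5).
P8: dominated by P1 (cost 124≤296, benefit score 55≥50, risk 8≤9).
P9: not dominated.
P10: dominated by P2 (cost 287≤295, benefit score 92≥79, risk 3≤5).
P11: not dominated (best cost).

P6, P9, P11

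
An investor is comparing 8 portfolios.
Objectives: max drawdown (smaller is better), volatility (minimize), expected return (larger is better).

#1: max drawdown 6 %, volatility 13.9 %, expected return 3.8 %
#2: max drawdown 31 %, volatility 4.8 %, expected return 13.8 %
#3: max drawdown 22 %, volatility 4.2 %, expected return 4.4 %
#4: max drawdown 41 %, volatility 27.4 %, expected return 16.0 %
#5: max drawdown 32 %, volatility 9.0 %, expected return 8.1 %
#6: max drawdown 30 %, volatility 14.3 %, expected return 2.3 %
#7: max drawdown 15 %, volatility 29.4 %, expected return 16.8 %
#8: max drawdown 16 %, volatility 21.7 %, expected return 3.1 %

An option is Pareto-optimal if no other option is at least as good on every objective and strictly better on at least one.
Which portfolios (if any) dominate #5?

#2

#2: max drawdown 31≤32, volatility 4.8≤9.0, expected return 13.8≥8.1 — dominates #5.
Others (#1, #3, #4, #6, #7, #8) are each worse than #5 on at least one objective.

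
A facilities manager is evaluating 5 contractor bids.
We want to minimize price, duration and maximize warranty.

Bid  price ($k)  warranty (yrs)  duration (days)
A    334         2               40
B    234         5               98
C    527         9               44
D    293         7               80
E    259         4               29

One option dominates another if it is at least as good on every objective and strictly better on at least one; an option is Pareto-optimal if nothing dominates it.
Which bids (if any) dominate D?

none

A: worse on price (334 vs 293).
B: worse on warranty (5 vs 7).
C: worse on price (527 vs 293).
E: worse on warranty (4 vs 7).
No option dominates D.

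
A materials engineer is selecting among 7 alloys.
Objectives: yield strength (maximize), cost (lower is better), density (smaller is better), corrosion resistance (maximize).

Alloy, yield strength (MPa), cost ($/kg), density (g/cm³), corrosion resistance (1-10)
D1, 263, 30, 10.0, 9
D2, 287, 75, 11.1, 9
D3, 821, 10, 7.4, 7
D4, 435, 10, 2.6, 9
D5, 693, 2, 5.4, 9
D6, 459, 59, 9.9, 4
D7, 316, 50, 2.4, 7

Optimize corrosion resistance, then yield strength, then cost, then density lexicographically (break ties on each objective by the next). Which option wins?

D5

First maximize corrosion resistance: best is 9, kept {D1, D2, D4, D5}.
Then maximize yield strength: best is 693, kept {D5}.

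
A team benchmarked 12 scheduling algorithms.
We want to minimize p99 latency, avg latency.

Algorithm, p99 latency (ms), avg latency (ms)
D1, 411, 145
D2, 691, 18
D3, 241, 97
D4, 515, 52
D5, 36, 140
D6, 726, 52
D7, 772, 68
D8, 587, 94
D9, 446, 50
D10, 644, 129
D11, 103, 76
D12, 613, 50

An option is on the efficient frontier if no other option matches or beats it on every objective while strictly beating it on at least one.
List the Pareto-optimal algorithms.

D1: dominated by D3 (p99 latency 241≤411, avg latency 97≤145).
D2: not dominated (best avg latency).
D3: dominated by D11 (p99 latency 103≤241, avg latency 76≤97).
D4: dominated by D9 (p99 latency 446≤515, avg latency 50≤52).
D5: not dominated (best p99 latency).
D6: dominated by D2 (p99 latency 691≤726, avg latency 18≤52).
D7: dominated by D2 (p99 latency 691≤772, avg latency 18≤68).
D8: dominated by D4 (p99 latency 515≤587, avg latency 52≤94).
D9: not dominated.
D10: dominated by D3 (p99 latency 241≤644, avg latency 97≤129).
D11: not dominated.
D12: dominated by D9 (p99 latency 446≤613, avg latency 50≤50).

D2, D5, D9, D11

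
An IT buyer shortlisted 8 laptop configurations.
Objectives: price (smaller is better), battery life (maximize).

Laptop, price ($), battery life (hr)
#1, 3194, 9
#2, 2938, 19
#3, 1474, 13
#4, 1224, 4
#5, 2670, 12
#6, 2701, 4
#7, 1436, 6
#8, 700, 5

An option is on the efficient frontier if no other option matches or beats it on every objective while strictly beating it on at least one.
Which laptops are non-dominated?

#1: dominated by #2 (price 2938≤3194, battery life 19≥9).
#2: not dominated (best battery life).
#3: not dominated.
#4: dominated by #8 (price 700≤1224, battery life 5≥4).
#5: dominated by #3 (price 1474≤2670, battery life 13≥12).
#6: dominated by #3 (price 1474≤2701, battery life 13≥4).
#7: not dominated.
#8: not dominated (best price).

#2, #3, #7, #8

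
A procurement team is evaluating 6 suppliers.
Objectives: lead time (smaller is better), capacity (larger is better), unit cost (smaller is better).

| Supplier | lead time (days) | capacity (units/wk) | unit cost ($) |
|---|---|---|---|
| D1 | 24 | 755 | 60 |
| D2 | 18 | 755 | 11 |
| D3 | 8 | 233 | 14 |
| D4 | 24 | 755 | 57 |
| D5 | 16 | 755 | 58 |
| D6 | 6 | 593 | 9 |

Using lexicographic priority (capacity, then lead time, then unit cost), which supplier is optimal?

D5

First maximize capacity: best is 755, kept {D1, D2, D4, D5}.
Then minimize lead time: best is 16, kept {D5}.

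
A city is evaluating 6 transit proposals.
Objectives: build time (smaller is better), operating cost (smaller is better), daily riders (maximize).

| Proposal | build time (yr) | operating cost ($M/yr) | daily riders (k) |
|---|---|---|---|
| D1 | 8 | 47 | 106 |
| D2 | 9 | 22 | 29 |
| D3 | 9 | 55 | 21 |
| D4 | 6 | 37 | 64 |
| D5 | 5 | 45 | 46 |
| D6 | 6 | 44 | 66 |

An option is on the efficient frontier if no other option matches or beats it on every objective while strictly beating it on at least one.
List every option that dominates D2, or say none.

D1: worse on operating cost (47 vs 22).
D3: worse on operating cost (55 vs 22).
D4: worse on operating cost (37 vs 22).
D5: worse on operating cost (45 vs 22).
D6: worse on operating cost (44 vs 22).
No option dominates D2.

none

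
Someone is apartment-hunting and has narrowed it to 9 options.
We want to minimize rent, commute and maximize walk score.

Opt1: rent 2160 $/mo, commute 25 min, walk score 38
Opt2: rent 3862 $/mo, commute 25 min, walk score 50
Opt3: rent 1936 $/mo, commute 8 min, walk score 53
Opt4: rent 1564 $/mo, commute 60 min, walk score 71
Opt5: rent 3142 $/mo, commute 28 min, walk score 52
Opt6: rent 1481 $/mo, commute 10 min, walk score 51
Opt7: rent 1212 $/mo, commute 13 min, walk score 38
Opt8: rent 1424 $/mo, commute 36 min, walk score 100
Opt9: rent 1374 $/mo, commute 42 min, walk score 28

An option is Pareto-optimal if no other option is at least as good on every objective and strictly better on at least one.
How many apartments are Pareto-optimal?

Opt1: dominated by Opt3 (rent 1936≤2160, commute 8≤25, walk score 53≥38).
Opt2: dominated by Opt3 (rent 1936≤3862, commute 8≤25, walk score 53≥50).
Opt3: not dominated (best commute).
Opt4: dominated by Opt8 (rent 1424≤1564, commute 36≤60, walk score 100≥71).
Opt5: dominated by Opt3 (rent 1936≤3142, commute 8≤28, walk score 53≥52).
Opt6: not dominated.
Opt7: not dominated (best rent).
Opt8: not dominated (best walk score).
Opt9: dominated by Opt7 (rent 1212≤1374, commute 13≤42, walk score 38≥28).
Pareto-optimal: Opt3, Opt6, Opt7, Opt8 → 4.

4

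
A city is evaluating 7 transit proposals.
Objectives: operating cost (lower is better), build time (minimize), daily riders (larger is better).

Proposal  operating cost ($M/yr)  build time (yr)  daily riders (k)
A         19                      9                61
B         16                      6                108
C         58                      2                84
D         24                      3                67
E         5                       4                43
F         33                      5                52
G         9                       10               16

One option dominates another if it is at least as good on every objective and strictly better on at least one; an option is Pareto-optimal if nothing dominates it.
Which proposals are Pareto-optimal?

B, C, D, E

A: dominated by B (operating cost 16≤19, build time 6≤9, daily riders 108≥61).
B: not dominated (best daily riders).
C: not dominated (best build time).
D: not dominated.
E: not dominated (best operating cost).
F: dominated by D (operating cost 24≤33, build time 3≤5, daily riders 67≥52).
G: dominated by E (operating cost 5≤9, build time 4≤10, daily riders 43≥16).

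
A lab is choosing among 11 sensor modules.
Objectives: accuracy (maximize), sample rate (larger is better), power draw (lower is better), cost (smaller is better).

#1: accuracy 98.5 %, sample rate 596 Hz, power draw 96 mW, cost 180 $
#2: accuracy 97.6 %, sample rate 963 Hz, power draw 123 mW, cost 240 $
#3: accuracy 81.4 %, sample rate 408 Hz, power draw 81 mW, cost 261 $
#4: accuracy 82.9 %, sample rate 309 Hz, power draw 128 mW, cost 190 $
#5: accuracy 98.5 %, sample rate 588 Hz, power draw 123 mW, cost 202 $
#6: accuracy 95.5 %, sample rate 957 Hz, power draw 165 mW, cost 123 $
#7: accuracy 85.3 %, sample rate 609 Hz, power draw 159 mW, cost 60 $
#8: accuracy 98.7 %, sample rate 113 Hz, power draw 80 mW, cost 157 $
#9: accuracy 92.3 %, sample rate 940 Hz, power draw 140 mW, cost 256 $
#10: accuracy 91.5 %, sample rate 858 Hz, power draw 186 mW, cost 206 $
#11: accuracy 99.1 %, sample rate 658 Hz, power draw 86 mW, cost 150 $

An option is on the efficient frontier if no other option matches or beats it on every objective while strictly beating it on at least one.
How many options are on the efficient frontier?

#1: dominated by #11 (accuracy 99.1≥98.5, sample rate 658≥596, power draw 86≤96, cost 150≤180).
#2: not dominated (best sample rate).
#3: not dominated.
#4: dominated by #1 (accuracy 98.5≥82.9, sample rate 596≥309, power draw 96≤128, cost 180≤190).
#5: dominated by #1 (accuracy 98.5≥98.5, sample rate 596≥588, power draw 96≤123, cost 180≤202).
#6: not dominated.
#7: not dominated (best cost).
#8: not dominated (best power draw).
#9: dominated by #2 (accuracy 97.6≥92.3, sample rate 963≥940, power draw 123≤140, cost 240≤256).
#10: dominated by #6 (accuracy 95.5≥91.5, sample rate 957≥858, power draw 165≤186, cost 123≤206).
#11: not dominated (best accuracy).
Pareto-optimal: #2, #3, #6, #7, #8, #11 → 6.

6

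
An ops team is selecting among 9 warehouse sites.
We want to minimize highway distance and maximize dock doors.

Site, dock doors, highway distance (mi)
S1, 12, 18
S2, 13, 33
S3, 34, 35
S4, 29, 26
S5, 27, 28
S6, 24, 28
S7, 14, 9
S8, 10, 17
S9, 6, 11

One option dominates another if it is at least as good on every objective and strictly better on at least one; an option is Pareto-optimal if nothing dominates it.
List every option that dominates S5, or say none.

S4

S4: dock doors 29≥27, highway distance 26≤28 — dominates S5.
Others (S1, S2, S3, S6, S7, S8, S9) are each worse than S5 on at least one objective.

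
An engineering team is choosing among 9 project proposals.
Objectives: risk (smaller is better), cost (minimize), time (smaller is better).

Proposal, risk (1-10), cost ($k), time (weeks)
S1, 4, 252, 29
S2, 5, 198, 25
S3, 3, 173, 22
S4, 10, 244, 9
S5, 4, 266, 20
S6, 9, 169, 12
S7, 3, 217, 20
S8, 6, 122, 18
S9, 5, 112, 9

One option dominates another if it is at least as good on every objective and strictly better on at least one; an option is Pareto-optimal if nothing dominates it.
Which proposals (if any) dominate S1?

S3, S7

S3: risk 3≤4, cost 173≤252, time 22≤29 — dominates S1.
S7: risk 3≤4, cost 217≤252, time 20≤29 — dominates S1.
Others (S2, S4, S5, S6, S8, S9) are each worse than S1 on at least one objective.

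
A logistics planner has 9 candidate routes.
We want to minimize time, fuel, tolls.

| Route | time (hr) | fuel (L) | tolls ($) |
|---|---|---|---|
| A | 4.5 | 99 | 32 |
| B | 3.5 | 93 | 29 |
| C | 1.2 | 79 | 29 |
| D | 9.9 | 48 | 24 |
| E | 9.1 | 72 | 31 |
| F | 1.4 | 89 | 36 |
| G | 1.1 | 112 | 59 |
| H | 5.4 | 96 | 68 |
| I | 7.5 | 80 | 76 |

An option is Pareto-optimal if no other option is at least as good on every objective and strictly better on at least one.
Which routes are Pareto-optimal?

A: dominated by B (time 3.5≤4.5, fuel 93≤99, tolls 29≤32).
B: dominated by C (time 1.2≤3.5, fuel 79≤93, tolls 29≤29).
C: not dominated.
D: not dominated (best fuel).
E: not dominated.
F: dominated by C (time 1.2≤1.4, fuel 79≤89, tolls 29≤36).
G: not dominated (best time).
H: dominated by B (time 3.5≤5.4, fuel 93≤96, tolls 29≤68).
I: dominated by C (time 1.2≤7.5, fuel 79≤80, tolls 29≤76).

C, D, E, G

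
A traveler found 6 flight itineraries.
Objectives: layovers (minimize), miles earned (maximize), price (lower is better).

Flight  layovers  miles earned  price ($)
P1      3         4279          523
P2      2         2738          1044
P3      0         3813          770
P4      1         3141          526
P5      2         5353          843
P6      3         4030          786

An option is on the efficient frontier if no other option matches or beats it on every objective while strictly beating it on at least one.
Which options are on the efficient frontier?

P1, P3, P4, P5

P1: not dominated (best price).
P2: dominated by P3 (layovers 0≤2, miles earned 3813≥2738, price 770≤1044).
P3: not dominated (best layovers).
P4: not dominated.
P5: not dominated (best miles earned).
P6: dominated by P1 (layovers 3≤3, miles earned 4279≥4030, price 523≤786).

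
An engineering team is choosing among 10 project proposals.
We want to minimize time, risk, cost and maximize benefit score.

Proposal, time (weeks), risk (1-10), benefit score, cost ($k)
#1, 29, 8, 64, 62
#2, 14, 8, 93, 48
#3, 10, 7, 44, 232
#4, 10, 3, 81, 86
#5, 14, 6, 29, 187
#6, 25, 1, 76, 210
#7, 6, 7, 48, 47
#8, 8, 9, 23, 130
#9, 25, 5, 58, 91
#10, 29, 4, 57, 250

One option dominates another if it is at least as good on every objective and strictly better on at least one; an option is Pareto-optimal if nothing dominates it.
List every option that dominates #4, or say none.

#1: worse on time (29 vs 10).
#2: worse on time (14 vs 10).
#3: worse on risk (7 vs 3).
#5: worse on time (14 vs 10).
#6: worse on time (25 vs 10).
#7: worse on risk (7 vs 3).
#8: worse on risk (9 vs 3).
#9: worse on time (25 vs 10).
#10: worse on time (29 vs 10).
No option dominates #4.

none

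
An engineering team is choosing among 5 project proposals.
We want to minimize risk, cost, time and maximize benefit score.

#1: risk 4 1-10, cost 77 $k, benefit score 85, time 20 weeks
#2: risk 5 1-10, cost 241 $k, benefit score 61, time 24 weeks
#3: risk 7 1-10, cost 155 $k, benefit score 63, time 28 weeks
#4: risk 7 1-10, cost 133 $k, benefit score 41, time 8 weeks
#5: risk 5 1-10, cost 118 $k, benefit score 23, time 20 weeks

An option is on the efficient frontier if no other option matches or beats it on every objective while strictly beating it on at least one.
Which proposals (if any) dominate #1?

none

#2: worse on risk (5 vs 4).
#3: worse on risk (7 vs 4).
#4: worse on risk (7 vs 4).
#5: worse on risk (5 vs 4).
No option dominates #1.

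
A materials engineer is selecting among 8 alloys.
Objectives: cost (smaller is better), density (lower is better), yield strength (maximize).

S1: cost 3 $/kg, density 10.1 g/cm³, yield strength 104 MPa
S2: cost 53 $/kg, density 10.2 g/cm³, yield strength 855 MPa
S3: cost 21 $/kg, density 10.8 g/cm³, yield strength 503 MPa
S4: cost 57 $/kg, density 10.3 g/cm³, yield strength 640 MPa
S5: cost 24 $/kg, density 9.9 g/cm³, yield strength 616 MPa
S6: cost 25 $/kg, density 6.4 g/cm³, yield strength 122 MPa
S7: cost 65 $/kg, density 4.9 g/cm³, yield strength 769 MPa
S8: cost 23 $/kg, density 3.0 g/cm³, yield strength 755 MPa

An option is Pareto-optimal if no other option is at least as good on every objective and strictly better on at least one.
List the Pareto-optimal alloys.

S1, S2, S3, S7, S8

S1: not dominated (best cost).
S2: not dominated (best yield strength).
S3: not dominated.
S4: dominated by S2 (cost 53≤57, density 10.2≤10.3, yield strength 855≥640).
S5: dominated by S8 (cost 23≤24, density 3.0≤9.9, yield strength 755≥616).
S6: dominated by S8 (cost 23≤25, density 3.0≤6.4, yield strength 755≥122).
S7: not dominated.
S8: not dominated (best density).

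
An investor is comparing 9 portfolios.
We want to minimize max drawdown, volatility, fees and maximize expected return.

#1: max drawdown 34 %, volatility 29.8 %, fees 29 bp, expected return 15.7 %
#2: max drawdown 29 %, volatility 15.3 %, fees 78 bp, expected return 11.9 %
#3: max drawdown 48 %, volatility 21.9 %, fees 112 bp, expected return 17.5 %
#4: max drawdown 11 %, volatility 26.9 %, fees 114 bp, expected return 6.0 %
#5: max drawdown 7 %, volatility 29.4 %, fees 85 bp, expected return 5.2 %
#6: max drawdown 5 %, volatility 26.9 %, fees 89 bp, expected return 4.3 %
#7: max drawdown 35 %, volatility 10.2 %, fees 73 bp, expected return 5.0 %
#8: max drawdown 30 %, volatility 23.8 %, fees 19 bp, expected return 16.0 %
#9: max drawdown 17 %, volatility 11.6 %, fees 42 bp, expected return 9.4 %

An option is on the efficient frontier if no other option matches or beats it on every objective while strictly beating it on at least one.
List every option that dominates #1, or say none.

#8: max drawdown 30≤34, volatility 23.8≤29.8, fees 19≤29, expected return 16.0≥15.7 — dominates #1.
Others (#2, #3, #4, #5, #6, #7, #9) are each worse than #1 on at least one objective.

#8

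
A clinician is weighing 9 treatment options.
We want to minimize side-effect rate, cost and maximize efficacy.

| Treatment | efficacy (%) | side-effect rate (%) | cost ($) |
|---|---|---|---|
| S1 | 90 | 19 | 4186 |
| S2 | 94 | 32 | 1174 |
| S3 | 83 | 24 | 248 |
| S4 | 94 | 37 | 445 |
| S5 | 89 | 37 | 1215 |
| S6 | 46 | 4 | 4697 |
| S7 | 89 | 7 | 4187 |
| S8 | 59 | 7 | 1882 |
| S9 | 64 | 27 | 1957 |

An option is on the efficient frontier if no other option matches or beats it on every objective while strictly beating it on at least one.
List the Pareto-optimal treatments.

S1, S2, S3, S4, S6, S7, S8

S1: not dominated.
S2: not dominated.
S3: not dominated (best cost).
S4: not dominated.
S5: dominated by S2 (efficacy 94≥89, side-effect rate 32≤37, cost 1174≤1215).
S6: not dominated (best side-effect rate).
S7: not dominated.
S8: not dominated.
S9: dominated by S3 (efficacy 83≥64, side-effect rate 24≤27, cost 248≤1957).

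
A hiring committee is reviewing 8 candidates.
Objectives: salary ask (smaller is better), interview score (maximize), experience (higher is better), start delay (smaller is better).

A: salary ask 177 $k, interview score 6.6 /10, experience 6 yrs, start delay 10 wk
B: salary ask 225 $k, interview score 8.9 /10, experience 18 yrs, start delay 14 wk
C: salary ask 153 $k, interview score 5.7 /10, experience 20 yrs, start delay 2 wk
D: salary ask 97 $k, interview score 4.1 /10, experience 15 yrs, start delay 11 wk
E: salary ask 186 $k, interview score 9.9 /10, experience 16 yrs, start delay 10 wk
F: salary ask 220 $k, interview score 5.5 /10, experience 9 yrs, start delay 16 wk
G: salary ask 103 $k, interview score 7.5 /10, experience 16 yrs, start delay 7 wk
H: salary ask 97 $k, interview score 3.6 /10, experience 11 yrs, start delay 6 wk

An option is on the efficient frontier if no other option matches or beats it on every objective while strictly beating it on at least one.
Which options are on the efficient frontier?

B, C, D, E, G, H

A: dominated by G (salary ask 103≤177, interview score 7.5≥6.6, experience 16≥6, start delay 7≤10).
B: not dominated.
C: not dominated (best experience).
D: not dominated.
E: not dominated (best interview score).
F: dominated by C (salary ask 153≤220, interview score 5.7≥5.5, experience 20≥9, start delay 2≤16).
G: not dominated.
H: not dominated.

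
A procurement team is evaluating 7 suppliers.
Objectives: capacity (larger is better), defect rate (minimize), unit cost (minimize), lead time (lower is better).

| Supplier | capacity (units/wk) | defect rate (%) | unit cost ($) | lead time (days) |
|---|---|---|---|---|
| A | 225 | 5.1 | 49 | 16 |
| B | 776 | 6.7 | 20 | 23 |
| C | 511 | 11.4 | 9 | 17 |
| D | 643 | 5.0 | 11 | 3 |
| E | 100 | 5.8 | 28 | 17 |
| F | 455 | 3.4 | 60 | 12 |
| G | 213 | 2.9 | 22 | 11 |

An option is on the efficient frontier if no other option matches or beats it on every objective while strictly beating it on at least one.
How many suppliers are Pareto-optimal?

A: dominated by D (capacity 643≥225, defect rate 5.0≤5.1, unit cost 11≤49, lead time 3≤16).
B: not dominated (best capacity).
C: not dominated (best unit cost).
D: not dominated (best lead time).
E: dominated by D (capacity 643≥100, defect rate 5.0≤5.8, unit cost 11≤28, lead time 3≤17).
F: not dominated.
G: not dominated (best defect rate).
Pareto-optimal: B, C, D, F, G → 5.

5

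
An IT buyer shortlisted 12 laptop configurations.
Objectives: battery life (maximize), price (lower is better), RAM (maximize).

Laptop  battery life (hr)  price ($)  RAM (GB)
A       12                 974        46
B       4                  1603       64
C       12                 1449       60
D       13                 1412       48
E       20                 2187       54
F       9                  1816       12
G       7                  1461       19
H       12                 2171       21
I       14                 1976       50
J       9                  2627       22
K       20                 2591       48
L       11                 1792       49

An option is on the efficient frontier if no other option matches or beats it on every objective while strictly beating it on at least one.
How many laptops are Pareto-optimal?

6

A: not dominated (best price).
B: not dominated (best RAM).
C: not dominated.
D: not dominated.
E: not dominated.
F: dominated by A (battery life 12≥9, price 974≤1816, RAM 46≥12).
G: dominated by A (battery life 12≥7, price 974≤1461, RAM 46≥19).
H: dominated by A (battery life 12≥12, price 974≤2171, RAM 46≥21).
I: not dominated.
J: dominated by A (battery life 12≥9, price 974≤2627, RAM 46≥22).
K: dominated by E (battery life 20≥20, price 2187≤2591, RAM 54≥48).
L: dominated by C (battery life 12≥11, price 1449≤1792, RAM 60≥49).
Pareto-optimal: A, B, C, D, E, I → 6.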